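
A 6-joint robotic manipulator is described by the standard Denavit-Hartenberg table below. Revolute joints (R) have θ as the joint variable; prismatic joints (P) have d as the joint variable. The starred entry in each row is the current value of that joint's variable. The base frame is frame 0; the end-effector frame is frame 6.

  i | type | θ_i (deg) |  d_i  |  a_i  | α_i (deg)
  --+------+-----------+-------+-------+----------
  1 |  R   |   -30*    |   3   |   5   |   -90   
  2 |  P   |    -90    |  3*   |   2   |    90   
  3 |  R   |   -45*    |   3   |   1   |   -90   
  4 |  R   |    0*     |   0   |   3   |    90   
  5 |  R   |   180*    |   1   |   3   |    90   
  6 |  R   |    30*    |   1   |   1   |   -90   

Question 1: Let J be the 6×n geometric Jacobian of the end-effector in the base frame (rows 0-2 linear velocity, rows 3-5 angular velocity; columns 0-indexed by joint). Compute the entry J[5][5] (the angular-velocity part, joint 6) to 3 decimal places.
axis z_5 = (0.3536,0.6124,0.7071); lever o_n−o_5 = (0.2267,1.3927,0.0947)
cross product → J_v[:, 5] = (-0.9268,0.1268,0.3536)
J_ω[:, 5] = z_5
entry J[5][5] = 0.7071

0.707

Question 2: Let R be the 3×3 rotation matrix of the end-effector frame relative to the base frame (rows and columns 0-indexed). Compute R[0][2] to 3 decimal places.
-0.927

End-effector z-axis (col 2 of R) = (-0.9268,0.1268,0.3536)
R[0][2] = -0.9268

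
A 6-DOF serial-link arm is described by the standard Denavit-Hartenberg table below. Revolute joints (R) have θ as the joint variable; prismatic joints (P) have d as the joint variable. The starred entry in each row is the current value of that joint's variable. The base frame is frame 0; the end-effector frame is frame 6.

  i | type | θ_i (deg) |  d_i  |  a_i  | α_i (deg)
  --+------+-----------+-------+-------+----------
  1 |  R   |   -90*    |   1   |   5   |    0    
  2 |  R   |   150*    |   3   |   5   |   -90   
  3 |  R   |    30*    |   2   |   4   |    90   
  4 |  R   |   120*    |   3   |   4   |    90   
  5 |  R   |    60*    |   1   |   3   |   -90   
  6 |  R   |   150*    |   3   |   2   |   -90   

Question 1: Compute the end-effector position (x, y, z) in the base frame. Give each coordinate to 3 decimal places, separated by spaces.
after link 1: o_1 = (0.0000, -5.0000, 1.0000)
after link 2: o_2 = (2.5000, -0.6699, 4.0000)
after link 3: o_3 = (2.5000, 3.3301, 2.0000)
after link 4: o_4 = (-0.6160, 4.8612, 5.5981)
after link 5: o_5 = (-1.4743, 6.9728, 7.7901)
after link 6: o_6 = (1.9318, 5.8723, 7.3571)

1.932 5.872 7.357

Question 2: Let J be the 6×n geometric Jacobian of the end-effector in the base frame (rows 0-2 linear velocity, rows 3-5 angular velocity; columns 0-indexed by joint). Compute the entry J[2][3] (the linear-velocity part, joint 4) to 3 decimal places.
axis z_3 = (0.2500,0.4330,0.8660); lever o_n−o_3 = (-0.5682,2.5421,5.3571)
cross product → J_v[:, 3] = (0.1181,-1.8313,0.8816)
J_ω[:, 3] = z_3
entry J[2][3] = 0.8816

0.882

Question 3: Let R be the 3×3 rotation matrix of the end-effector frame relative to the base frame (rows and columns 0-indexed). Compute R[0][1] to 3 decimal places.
-0.962

End-effector y-axis (col 1 of R) = (-0.9620,-0.1663,-0.2165)
R[0][1] = -0.9620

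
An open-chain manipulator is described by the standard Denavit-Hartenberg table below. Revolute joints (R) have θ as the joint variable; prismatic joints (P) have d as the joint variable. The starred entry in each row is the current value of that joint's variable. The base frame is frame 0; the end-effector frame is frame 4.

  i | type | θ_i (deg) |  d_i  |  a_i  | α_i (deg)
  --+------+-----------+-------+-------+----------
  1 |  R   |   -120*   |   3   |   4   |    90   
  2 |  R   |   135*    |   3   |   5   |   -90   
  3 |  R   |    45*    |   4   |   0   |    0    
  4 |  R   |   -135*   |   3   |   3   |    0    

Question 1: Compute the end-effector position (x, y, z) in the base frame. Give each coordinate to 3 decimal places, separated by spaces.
-2.954 6.884 1.586

after link 1: o_1 = (-2.0000, -3.4641, 3.0000)
after link 2: o_2 = (-2.8303, 1.0978, 6.5355)
after link 3: o_3 = (-1.4161, 3.5473, 3.7071)
after link 4: o_4 = (-2.9535, 6.8844, 1.5858)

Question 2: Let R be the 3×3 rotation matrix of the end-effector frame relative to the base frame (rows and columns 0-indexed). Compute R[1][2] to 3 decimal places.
End-effector z-axis (col 2 of R) = (0.3536,0.6124,-0.7071)
R[1][2] = 0.6124

0.612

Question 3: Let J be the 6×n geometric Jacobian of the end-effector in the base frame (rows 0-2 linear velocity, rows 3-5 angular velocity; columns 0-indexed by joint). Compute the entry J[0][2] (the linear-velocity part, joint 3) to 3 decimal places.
1.061

axis z_2 = (0.3536,0.6124,-0.7071); lever o_n−o_2 = (-0.1232,5.7866,-4.9497)
cross product → J_v[:, 2] = (1.0607,1.8371,2.1213)
J_ω[:, 2] = z_2
entry J[0][2] = 1.0607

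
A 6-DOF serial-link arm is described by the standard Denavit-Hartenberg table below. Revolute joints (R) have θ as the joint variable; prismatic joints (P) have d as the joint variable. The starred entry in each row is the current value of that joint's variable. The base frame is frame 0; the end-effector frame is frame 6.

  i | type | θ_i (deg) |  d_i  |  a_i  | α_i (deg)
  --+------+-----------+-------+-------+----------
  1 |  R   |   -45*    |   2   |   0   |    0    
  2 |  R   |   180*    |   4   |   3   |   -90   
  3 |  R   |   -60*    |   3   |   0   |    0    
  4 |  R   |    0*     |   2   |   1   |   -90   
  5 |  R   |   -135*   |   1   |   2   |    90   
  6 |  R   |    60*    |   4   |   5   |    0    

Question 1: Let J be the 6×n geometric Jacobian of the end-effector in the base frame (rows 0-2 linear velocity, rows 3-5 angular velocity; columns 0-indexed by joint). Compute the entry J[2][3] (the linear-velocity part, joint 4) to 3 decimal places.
-2.111

axis z_3 = (-0.7071,-0.7071,0.0000); lever o_n−o_3 = (-3.1568,-0.1716,-7.0042)
cross product → J_v[:, 3] = (4.9527,-4.9527,-2.1108)
J_ω[:, 3] = z_3
entry J[2][3] = -2.1108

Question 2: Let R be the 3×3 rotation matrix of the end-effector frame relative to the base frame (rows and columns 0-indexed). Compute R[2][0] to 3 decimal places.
End-effector x-axis (col 0 of R) = (-0.6553,0.1553,-0.7392)
R[2][0] = -0.7392

-0.739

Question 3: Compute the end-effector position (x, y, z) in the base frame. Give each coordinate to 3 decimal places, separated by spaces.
-7.399 -0.172 -1.004

after link 1: o_1 = (0.0000, 0.0000, 2.0000)
after link 2: o_2 = (-2.1213, 2.1213, 6.0000)
after link 3: o_3 = (-4.2426, 0.0000, 6.0000)
after link 4: o_4 = (-6.0104, -1.0607, 6.8660)
after link 5: o_5 = (-7.1228, -1.9483, 5.1413)
after link 6: o_6 = (-7.3994, -0.1716, -1.0042)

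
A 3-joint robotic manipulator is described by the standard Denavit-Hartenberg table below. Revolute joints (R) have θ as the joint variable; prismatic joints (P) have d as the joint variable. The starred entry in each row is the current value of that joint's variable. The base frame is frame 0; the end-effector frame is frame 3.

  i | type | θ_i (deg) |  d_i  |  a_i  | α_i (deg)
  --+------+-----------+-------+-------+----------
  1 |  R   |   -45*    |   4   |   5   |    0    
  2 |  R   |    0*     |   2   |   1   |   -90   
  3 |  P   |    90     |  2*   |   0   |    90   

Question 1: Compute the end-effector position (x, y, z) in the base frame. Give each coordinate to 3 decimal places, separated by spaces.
after link 1: o_1 = (3.5355, -3.5355, 4.0000)
after link 2: o_2 = (4.2426, -4.2426, 6.0000)
after link 3: o_3 = (5.6569, -2.8284, 6.0000)

5.657 -2.828 6.000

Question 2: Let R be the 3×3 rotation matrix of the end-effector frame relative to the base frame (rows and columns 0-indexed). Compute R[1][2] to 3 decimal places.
-0.707

End-effector z-axis (col 2 of R) = (0.7071,-0.7071,0.0000)
R[1][2] = -0.7071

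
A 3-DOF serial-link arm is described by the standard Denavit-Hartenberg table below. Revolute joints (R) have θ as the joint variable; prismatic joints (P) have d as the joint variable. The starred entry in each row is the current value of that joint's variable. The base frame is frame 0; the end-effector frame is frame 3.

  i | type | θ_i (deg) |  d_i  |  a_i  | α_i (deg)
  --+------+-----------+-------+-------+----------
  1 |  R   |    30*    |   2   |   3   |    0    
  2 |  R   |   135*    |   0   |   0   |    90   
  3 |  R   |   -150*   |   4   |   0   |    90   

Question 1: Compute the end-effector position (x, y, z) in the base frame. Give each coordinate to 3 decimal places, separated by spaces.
3.633 5.364 2.000

after link 1: o_1 = (2.5981, 1.5000, 2.0000)
after link 2: o_2 = (2.5981, 1.5000, 2.0000)
after link 3: o_3 = (3.6334, 5.3637, 2.0000)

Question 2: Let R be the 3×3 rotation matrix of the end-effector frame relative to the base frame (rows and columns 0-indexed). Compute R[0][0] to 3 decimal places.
0.837

End-effector x-axis (col 0 of R) = (0.8365,-0.2241,-0.5000)
R[0][0] = 0.8365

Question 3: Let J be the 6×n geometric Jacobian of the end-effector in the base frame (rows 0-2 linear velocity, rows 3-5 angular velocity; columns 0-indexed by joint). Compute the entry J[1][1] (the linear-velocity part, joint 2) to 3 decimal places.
axis z_1 = (0.0000,0.0000,1.0000); lever o_n−o_1 = (1.0353,3.8637,0.0000)
cross product → J_v[:, 1] = (-3.8637,1.0353,0.0000)
J_ω[:, 1] = z_1
entry J[1][1] = 1.0353

1.035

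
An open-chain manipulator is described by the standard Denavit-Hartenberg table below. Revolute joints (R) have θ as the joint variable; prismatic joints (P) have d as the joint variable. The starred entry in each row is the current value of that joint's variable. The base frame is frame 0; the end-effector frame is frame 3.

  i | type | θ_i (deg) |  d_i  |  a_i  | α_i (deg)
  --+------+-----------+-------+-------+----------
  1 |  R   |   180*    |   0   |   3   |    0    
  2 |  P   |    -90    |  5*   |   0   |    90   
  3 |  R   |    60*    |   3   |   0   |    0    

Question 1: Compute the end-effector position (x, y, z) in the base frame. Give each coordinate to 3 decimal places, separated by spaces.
after link 1: o_1 = (-3.0000, 0.0000, 0.0000)
after link 2: o_2 = (-3.0000, 0.0000, 5.0000)
after link 3: o_3 = (0.0000, 0.0000, 5.0000)

0.000 0.000 5.000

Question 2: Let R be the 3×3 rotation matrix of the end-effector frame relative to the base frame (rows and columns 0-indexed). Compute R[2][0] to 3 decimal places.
End-effector x-axis (col 0 of R) = (-0.0000,0.5000,0.8660)
R[2][0] = 0.8660

0.866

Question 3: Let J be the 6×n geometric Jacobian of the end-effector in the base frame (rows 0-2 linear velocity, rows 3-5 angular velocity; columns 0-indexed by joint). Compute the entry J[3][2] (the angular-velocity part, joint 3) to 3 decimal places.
axis z_2 = (1.0000,-0.0000,0.0000); lever o_n−o_2 = (3.0000,-0.0000,0.0000)
cross product → J_v[:, 2] = (0.0000,0.0000,0.0000)
J_ω[:, 2] = z_2
entry J[3][2] = 1.0000

1.000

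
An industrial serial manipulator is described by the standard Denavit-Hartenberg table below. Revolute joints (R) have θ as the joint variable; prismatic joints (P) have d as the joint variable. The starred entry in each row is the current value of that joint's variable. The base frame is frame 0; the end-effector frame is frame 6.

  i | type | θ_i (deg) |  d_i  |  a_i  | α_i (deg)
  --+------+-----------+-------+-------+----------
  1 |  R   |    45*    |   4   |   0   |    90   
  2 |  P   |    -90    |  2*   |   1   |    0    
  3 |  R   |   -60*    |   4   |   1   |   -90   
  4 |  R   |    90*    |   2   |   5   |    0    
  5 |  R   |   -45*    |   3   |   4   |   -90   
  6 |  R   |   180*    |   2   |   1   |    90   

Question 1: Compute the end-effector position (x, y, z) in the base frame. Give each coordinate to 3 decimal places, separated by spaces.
-1.071 2.515 -2.184

after link 1: o_1 = (0.0000, 0.0000, 4.0000)
after link 2: o_2 = (1.4142, -1.4142, 3.0000)
after link 3: o_3 = (3.6303, -4.8550, 2.5000)
after link 4: o_4 = (0.8018, -0.6124, 0.7679)
after link 5: o_5 = (-1.8695, 0.7162, -3.2443)
after link 6: o_6 = (-1.0705, 2.5153, -2.1837)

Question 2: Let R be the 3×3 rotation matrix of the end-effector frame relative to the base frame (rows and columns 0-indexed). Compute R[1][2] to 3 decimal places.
End-effector z-axis (col 2 of R) = (-0.3536,-0.3536,0.8660)
R[1][2] = -0.3536

-0.354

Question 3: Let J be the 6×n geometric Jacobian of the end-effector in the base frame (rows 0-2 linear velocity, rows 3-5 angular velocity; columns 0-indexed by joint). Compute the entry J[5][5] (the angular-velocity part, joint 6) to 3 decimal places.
0.354

axis z_5 = (-0.0670,0.9330,0.3536); lever o_n−o_5 = (0.7990,1.7990,1.0607)
cross product → J_v[:, 5] = (0.3536,0.3536,-0.8660)
J_ω[:, 5] = z_5
entry J[5][5] = 0.3536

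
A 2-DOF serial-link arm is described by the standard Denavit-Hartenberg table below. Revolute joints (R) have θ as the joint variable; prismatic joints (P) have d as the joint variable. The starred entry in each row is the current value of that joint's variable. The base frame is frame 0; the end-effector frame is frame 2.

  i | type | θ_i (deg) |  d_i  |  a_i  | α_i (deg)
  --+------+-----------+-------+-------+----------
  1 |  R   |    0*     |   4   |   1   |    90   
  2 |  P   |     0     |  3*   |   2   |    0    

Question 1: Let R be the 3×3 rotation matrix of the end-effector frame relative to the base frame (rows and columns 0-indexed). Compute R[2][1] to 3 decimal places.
1.000

End-effector y-axis (col 1 of R) = (0.0000,0.0000,1.0000)
R[2][1] = 1.0000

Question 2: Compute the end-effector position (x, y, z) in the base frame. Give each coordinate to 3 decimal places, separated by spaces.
after link 1: o_1 = (1.0000, 0.0000, 4.0000)
after link 2: o_2 = (3.0000, -3.0000, 4.0000)

3.000 -3.000 4.000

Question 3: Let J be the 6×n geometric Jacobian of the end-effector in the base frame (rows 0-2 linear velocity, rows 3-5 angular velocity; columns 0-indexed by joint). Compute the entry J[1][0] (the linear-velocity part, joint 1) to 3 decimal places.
3.000

axis z_0 = ẑ; lever o_n−o_0 = (3.0000,-3.0000,4.0000)
cross product → J_v[:, 0] = (3.0000,3.0000,-0.0000)
J_ω[:, 0] = z_0
entry J[1][0] = 3.0000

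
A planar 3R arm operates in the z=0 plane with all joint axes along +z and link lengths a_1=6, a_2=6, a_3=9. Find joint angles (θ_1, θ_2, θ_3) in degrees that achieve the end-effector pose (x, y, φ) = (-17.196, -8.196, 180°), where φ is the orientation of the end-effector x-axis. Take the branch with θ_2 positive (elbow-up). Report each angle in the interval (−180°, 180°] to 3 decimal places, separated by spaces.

-150.004 30.008 -60.004

wrist centre = target − a_3·(cos φ, sin φ) = (-8.1960, -8.1960)
cos θ_2 = (134.3488−6²−6²)/(2·6·6) = 0.8660; θ_2 = 30.0080° (elbow-up)
β = atan2(-8.1960,-8.1960) = -135.0000°; ψ = atan2(3.0007,11.1957) = 15.0040°
θ_1 = β − ψ = -150.0040°
θ_3 = φ − θ_1 − θ_2 = -60.0040° (wrapped to (-180°,180°])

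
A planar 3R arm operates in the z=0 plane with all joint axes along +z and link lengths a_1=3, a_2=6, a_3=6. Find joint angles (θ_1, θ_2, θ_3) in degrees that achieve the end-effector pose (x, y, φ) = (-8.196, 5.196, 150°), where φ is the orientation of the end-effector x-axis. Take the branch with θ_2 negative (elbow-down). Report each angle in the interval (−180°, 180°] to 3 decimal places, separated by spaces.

wrist centre = target − a_3·(cos φ, sin φ) = (-2.9998, 2.1960)
cos θ_2 = (13.8215−3²−6²)/(2·3·6) = -0.8661; θ_2 = -150.0050° (elbow-down)
β = atan2(2.1960,-2.9998) = 143.7945°; ψ = atan2(-2.9995,-2.1964) = -126.2135°
θ_1 = β − ψ = 270.0080°
θ_3 = φ − θ_1 − θ_2 = 29.9971° (wrapped to (-180°,180°])

-89.992 -150.005 29.997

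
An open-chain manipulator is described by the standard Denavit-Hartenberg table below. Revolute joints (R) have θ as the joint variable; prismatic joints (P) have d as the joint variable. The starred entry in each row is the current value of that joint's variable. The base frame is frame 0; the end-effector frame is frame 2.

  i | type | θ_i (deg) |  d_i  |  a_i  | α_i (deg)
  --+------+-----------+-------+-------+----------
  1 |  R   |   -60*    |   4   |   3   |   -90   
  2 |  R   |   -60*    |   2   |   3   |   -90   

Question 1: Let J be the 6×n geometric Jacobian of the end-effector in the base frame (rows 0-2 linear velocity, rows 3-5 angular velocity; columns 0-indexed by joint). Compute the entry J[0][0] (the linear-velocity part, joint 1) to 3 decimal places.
axis z_0 = ẑ; lever o_n−o_0 = (3.9821,-2.8971,6.5981)
cross product → J_v[:, 0] = (2.8971,3.9821,-0.0000)
J_ω[:, 0] = z_0
entry J[0][0] = 2.8971

2.897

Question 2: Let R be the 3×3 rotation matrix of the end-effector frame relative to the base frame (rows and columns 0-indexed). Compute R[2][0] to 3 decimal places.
End-effector x-axis (col 0 of R) = (0.2500,-0.4330,0.8660)
R[2][0] = 0.8660

0.866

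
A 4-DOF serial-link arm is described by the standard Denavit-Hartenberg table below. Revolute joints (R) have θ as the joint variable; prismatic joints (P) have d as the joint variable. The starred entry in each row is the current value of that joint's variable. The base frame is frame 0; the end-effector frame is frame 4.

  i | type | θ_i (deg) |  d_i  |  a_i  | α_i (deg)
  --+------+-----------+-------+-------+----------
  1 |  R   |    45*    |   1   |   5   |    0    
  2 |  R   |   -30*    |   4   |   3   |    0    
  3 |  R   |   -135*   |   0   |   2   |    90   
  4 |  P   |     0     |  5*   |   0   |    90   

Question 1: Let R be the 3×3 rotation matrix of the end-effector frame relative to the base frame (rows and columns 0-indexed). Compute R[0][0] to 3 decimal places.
End-effector x-axis (col 0 of R) = (-0.5000,-0.8660,0.0000)
R[0][0] = -0.5000

-0.500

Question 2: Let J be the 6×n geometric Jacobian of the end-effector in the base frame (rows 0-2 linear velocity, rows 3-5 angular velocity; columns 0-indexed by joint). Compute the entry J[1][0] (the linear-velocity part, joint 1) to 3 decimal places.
axis z_0 = ẑ; lever o_n−o_0 = (1.1032,5.0799,5.0000)
cross product → J_v[:, 0] = (-5.0799,1.1032,0.0000)
J_ω[:, 0] = z_0
entry J[1][0] = 1.1032

1.103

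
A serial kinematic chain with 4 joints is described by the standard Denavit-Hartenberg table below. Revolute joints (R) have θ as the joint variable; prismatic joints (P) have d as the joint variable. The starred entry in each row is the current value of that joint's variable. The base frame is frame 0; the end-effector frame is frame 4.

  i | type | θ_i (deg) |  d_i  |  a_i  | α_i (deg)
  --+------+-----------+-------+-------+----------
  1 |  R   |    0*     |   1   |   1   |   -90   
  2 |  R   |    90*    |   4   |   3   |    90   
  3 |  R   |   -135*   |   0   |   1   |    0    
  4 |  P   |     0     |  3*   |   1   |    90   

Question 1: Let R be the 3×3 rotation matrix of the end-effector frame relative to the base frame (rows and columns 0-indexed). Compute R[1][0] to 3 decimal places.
End-effector x-axis (col 0 of R) = (0.0000,-0.7071,0.7071)
R[1][0] = -0.7071

-0.707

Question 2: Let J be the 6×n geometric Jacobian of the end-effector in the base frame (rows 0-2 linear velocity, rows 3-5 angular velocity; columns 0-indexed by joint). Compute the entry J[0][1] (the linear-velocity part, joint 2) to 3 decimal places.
-1.586

axis z_1 = (0.0000,1.0000,0.0000); lever o_n−o_1 = (3.0000,2.5858,-1.5858)
cross product → J_v[:, 1] = (-1.5858,0.0000,-3.0000)
J_ω[:, 1] = z_1
entry J[0][1] = -1.5858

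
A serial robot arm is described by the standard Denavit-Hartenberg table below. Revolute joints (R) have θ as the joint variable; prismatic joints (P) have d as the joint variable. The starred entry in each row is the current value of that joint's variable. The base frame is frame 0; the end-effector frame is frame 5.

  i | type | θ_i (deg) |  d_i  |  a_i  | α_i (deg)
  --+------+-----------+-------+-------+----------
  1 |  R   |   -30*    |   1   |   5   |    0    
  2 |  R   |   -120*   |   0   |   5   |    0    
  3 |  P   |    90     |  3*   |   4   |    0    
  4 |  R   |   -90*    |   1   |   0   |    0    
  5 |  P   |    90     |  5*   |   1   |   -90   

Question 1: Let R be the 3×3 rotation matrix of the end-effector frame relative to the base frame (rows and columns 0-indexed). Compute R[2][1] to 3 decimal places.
End-effector y-axis (col 1 of R) = (0.0000,0.0000,-1.0000)
R[2][1] = -1.0000

-1.000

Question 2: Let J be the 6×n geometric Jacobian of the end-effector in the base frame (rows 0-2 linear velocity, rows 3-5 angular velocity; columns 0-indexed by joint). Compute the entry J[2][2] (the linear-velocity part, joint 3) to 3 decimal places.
1.000

prismatic axis z_2 = (0.0000,0.0000,1.0000)
J_v[:, 2] = z_2; J_ω[:, 2] = (0,0,0)
entry J[2][2] = 1.0000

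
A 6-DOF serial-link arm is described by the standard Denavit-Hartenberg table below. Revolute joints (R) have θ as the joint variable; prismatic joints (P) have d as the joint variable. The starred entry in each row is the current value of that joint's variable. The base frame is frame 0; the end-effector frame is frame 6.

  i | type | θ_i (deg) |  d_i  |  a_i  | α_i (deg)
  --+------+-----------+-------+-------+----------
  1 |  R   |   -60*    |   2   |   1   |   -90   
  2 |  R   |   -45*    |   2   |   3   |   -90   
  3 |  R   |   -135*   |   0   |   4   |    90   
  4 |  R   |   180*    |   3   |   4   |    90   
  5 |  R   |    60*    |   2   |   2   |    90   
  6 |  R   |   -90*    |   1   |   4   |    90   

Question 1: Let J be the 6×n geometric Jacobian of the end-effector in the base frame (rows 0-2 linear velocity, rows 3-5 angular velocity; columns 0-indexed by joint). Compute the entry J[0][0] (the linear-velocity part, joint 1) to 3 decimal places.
1.610

axis z_0 = ẑ; lever o_n−o_0 = (-1.7402,-1.6099,4.3525)
cross product → J_v[:, 0] = (1.6099,-1.7402,0.0000)
J_ω[:, 0] = z_0
entry J[0][0] = 1.6099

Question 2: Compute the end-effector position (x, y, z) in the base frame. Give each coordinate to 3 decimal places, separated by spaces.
after link 1: o_1 = (0.5000, -0.8660, 2.0000)
after link 2: o_2 = (3.2927, -1.7031, 4.1213)
after link 3: o_3 = (4.7422, 1.4431, 2.1213)
after link 4: o_4 = (0.7056, -1.4648, 2.6213)
after link 5: o_5 = (-0.4433, -3.3384, 0.8411)
after link 6: o_6 = (-1.7402, -1.6099, 4.3525)

-1.740 -1.610 4.353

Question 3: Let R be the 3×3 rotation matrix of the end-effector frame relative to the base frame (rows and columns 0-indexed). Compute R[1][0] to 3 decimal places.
0.612

End-effector x-axis (col 0 of R) = (-0.3536,0.6124,0.7071)
R[1][0] = 0.6124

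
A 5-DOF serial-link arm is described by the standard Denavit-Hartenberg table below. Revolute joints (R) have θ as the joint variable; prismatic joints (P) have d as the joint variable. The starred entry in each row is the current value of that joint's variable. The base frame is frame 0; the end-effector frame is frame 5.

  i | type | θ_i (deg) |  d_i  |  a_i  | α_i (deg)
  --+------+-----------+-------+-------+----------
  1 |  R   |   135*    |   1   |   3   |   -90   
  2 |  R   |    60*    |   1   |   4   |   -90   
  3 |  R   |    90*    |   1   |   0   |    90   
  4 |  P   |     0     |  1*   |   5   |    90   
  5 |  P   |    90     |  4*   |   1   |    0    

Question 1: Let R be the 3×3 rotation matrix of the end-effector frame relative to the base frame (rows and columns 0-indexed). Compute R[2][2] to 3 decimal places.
0.500

End-effector z-axis (col 2 of R) = (-0.6124,0.6124,0.5000)
R[2][2] = 0.5000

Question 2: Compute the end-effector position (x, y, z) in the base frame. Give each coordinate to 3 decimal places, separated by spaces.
after link 1: o_1 = (-2.1213, 2.1213, 1.0000)
after link 2: o_2 = (-4.2426, 2.8284, -2.4641)
after link 3: o_3 = (-3.6303, 2.2161, -2.9641)
after link 4: o_4 = (-0.4483, 6.1051, -3.8301)
after link 5: o_5 = (-3.2513, 8.9082, -2.6962)

-3.251 8.908 -2.696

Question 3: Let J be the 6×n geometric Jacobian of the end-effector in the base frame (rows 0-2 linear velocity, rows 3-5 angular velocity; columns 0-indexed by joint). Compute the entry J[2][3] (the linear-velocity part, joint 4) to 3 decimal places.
prismatic axis z_3 = (-0.3536,0.3536,-0.8660)
J_v[:, 3] = z_3; J_ω[:, 3] = (0,0,0)
entry J[2][3] = -0.8660

-0.866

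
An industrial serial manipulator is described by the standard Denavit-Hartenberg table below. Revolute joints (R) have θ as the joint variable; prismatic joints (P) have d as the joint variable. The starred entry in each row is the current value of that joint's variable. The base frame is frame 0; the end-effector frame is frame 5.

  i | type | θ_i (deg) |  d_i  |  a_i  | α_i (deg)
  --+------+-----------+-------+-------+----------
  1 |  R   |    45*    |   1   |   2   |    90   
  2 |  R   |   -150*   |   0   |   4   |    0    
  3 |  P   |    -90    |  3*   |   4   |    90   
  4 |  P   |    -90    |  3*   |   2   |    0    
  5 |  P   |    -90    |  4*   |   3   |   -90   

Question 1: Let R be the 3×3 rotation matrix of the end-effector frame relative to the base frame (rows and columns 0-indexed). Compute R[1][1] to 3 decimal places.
End-effector y-axis (col 1 of R) = (-0.6124,-0.6124,-0.5000)
R[1][1] = -0.6124

-0.612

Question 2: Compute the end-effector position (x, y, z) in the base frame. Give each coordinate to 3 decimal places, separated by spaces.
after link 1: o_1 = (1.4142, 1.4142, 1.0000)
after link 2: o_2 = (-1.0353, -1.0353, -1.0000)
after link 3: o_3 = (-0.3282, -4.5708, 2.4641)
after link 4: o_4 = (0.0947, -1.3195, 3.9641)
after link 5: o_5 = (3.6049, 2.1907, 3.3660)

3.605 2.191 3.366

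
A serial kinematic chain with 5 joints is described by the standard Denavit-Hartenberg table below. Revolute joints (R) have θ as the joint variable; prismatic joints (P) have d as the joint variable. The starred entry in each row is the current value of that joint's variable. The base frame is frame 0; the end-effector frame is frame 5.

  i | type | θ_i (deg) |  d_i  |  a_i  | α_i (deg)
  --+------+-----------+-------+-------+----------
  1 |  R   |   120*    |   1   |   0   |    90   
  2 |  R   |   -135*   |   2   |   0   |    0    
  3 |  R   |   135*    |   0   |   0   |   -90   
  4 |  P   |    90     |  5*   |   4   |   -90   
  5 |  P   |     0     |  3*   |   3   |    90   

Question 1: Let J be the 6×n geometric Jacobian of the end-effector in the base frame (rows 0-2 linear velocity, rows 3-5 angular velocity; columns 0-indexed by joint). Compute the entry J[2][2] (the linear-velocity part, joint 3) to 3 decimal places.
axis z_2 = (0.8660,0.5000,0.0000); lever o_n−o_2 = (-4.5622,-6.0981,5.0000)
cross product → J_v[:, 2] = (2.5000,-4.3301,-3.0000)
J_ω[:, 2] = z_2
entry J[2][2] = -3.0000

-3.000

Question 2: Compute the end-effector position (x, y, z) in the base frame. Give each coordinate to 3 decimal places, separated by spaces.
-2.830 -5.098 6.000

after link 1: o_1 = (0.0000, 0.0000, 1.0000)
after link 2: o_2 = (1.7321, 1.0000, 1.0000)
after link 3: o_3 = (1.7321, 1.0000, 1.0000)
after link 4: o_4 = (-1.7321, -1.0000, 6.0000)
after link 5: o_5 = (-2.8301, -5.0981, 6.0000)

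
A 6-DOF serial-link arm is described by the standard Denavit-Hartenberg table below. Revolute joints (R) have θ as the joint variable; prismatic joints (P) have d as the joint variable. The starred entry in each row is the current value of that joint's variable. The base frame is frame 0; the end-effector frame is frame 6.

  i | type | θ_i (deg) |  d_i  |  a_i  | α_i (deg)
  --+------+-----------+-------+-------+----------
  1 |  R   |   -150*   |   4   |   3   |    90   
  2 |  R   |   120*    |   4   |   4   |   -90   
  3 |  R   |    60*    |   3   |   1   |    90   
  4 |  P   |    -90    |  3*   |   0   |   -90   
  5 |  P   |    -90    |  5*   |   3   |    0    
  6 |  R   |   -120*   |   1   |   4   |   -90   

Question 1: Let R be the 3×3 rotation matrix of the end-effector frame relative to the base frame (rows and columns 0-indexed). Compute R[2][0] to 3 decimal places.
-0.808

End-effector x-axis (col 0 of R) = (0.5870,0.0502,-0.8080)
R[2][0] = -0.8080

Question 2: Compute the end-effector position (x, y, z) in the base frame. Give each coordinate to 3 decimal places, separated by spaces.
after link 1: o_1 = (-2.5981, -1.5000, 4.0000)
after link 2: o_2 = (-2.8660, 2.9641, 7.4641)
after link 3: o_3 = (0.0335, 3.6381, 6.3971)
after link 4: o_4 = (0.4085, 5.5867, 8.6471)
after link 5: o_5 = (4.0311, 4.4103, 13.0622)
after link 6: o_6 = (7.0287, 3.9862, 10.2631)

7.029 3.986 10.263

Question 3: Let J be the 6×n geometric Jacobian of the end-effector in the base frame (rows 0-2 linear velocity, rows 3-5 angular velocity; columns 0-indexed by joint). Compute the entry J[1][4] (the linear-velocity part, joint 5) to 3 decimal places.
-0.625

prismatic axis z_4 = (0.6495,-0.6250,0.4330)
J_v[:, 4] = z_4; J_ω[:, 4] = (0,0,0)
entry J[1][4] = -0.6250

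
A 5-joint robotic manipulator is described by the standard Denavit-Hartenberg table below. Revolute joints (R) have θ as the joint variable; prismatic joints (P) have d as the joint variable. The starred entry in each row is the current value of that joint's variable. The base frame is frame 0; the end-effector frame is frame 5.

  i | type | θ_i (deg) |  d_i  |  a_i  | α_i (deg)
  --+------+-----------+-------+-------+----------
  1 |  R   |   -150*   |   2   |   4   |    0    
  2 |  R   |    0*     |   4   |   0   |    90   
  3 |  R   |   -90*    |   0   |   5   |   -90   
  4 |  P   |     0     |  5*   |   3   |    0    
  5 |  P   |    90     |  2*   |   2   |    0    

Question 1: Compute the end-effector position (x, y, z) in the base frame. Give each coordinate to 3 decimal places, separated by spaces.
after link 1: o_1 = (-3.4641, -2.0000, 2.0000)
after link 2: o_2 = (-3.4641, -2.0000, 6.0000)
after link 3: o_3 = (-3.4641, -2.0000, 1.0000)
after link 4: o_4 = (-7.7942, -4.5000, -2.0000)
after link 5: o_5 = (-8.5263, -7.2321, -2.0000)

-8.526 -7.232 -2.000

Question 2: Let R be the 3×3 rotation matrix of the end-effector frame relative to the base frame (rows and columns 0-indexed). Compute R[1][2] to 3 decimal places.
End-effector z-axis (col 2 of R) = (-0.8660,-0.5000,0.0000)
R[1][2] = -0.5000

-0.500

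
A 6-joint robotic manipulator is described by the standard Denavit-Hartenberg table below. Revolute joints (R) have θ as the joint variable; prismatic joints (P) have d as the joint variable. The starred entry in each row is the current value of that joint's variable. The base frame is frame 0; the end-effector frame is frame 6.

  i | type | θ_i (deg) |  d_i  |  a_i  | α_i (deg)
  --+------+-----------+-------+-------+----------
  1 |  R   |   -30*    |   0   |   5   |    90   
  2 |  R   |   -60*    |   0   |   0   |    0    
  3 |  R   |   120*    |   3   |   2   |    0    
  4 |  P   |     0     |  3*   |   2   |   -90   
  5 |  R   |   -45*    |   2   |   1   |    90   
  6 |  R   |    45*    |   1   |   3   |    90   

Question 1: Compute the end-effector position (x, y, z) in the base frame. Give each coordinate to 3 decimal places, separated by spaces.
-0.836 -9.810 6.824

after link 1: o_1 = (4.3301, -2.5000, 0.0000)
after link 2: o_2 = (4.3301, -2.5000, 0.0000)
after link 3: o_3 = (3.6962, -5.5981, 1.7321)
after link 4: o_4 = (3.0622, -8.6962, 3.4641)
after link 5: o_5 = (1.5148, -8.6193, 5.0765)
after link 6: o_6 = (-0.8364, -9.8104, 6.8238)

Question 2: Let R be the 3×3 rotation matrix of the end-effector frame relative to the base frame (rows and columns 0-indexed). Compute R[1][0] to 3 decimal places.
-0.252

End-effector x-axis (col 0 of R) = (-0.5638,-0.2518,0.7866)
R[1][0] = -0.2518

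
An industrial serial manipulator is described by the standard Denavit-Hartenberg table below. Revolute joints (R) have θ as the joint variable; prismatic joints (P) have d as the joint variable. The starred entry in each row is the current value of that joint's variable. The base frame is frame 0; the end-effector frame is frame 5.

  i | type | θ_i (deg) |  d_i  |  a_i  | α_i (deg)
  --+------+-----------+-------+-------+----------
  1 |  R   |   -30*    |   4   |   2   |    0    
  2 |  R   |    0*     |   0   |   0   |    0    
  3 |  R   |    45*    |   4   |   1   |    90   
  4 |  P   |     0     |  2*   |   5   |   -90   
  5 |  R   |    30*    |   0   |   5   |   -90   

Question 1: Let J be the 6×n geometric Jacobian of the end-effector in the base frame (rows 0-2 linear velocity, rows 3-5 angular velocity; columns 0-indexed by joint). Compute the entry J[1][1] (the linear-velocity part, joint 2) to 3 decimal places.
axis z_1 = (0.0000,0.0000,1.0000); lever o_n−o_1 = (9.8487,3.1566,4.0000)
cross product → J_v[:, 1] = (-3.1566,9.8487,0.0000)
J_ω[:, 1] = z_1
entry J[1][1] = 9.8487

9.849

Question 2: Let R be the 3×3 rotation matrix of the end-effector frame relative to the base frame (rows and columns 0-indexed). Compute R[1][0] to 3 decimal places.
0.707

End-effector x-axis (col 0 of R) = (0.7071,0.7071,0.0000)
R[1][0] = 0.7071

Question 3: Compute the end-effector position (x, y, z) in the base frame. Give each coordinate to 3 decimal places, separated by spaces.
after link 1: o_1 = (1.7321, -1.0000, 4.0000)
after link 2: o_2 = (1.7321, -1.0000, 4.0000)
after link 3: o_3 = (2.6980, -0.7412, 8.0000)
after link 4: o_4 = (8.0452, -1.3789, 8.0000)
after link 5: o_5 = (11.5808, 2.1566, 8.0000)

11.581 2.157 8.000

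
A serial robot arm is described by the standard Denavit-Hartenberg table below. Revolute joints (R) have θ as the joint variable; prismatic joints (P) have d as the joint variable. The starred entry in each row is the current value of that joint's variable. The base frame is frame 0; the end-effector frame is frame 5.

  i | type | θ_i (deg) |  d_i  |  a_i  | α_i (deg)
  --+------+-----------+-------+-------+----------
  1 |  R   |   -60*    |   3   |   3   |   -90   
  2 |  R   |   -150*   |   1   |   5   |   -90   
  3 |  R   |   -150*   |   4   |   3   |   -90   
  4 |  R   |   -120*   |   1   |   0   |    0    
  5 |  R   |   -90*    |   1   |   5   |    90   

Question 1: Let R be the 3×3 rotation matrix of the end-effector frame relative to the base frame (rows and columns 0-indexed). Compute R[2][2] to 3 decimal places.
End-effector z-axis (col 2 of R) = (0.1875,0.1752,-0.9665)
R[2][2] = -0.9665

-0.967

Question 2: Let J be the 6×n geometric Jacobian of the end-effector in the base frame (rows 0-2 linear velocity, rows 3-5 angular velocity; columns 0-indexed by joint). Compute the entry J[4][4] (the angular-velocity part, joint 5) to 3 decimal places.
axis z_4 = (0.5335,0.8080,0.2500); lever o_n−o_4 = (-3.5903,3.6205,-0.0401)
cross product → J_v[:, 4] = (-0.9375,-0.8762,4.8325)
J_ω[:, 4] = z_4
entry J[4][4] = 0.8080

0.808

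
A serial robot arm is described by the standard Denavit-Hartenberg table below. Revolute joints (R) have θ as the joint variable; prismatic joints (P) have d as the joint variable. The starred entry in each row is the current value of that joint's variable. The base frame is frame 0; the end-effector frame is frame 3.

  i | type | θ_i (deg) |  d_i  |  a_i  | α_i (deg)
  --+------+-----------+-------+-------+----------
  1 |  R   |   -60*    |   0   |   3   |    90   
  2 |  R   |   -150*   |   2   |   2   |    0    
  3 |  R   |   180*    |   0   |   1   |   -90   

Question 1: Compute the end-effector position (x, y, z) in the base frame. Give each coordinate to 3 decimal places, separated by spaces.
-0.665 -2.848 -0.500

after link 1: o_1 = (1.5000, -2.5981, 0.0000)
after link 2: o_2 = (-1.0981, -2.0981, -1.0000)
after link 3: o_3 = (-0.6651, -2.8481, -0.5000)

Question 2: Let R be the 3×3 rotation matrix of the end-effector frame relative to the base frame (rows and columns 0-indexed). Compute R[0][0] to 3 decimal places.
End-effector x-axis (col 0 of R) = (0.4330,-0.7500,0.5000)
R[0][0] = 0.4330

0.433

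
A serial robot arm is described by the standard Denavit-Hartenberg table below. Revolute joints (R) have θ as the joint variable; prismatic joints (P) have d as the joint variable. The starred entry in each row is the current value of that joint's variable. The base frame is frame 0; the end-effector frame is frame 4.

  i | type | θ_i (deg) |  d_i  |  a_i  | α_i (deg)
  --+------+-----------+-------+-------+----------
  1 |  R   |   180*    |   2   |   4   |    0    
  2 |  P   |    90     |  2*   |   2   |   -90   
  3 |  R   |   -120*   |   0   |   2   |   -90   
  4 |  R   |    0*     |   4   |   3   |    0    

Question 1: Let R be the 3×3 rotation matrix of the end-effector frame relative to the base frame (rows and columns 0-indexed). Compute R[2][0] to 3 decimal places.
End-effector x-axis (col 0 of R) = (0.0000,0.5000,0.8660)
R[2][0] = 0.8660

0.866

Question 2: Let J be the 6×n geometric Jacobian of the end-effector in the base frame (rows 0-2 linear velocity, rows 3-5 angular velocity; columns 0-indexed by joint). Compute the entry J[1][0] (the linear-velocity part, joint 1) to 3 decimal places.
axis z_0 = ẑ; lever o_n−o_0 = (-4.0000,-2.9641,10.3301)
cross product → J_v[:, 0] = (2.9641,-4.0000,0.0000)
J_ω[:, 0] = z_0
entry J[1][0] = -4.0000

-4.000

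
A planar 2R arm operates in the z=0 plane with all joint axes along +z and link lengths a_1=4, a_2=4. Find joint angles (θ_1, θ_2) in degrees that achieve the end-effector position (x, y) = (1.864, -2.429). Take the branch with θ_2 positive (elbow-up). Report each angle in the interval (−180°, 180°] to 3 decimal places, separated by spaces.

cos θ_2 = (9.3745−4²−4²)/(2·4·4) = -0.7070; θ_2 = 134.9951° (elbow-up)
β = atan2(-2.4290,1.8640) = -52.4976°; ψ = atan2(2.8287,1.1718) = 67.4975°
θ_1 = β − ψ = -119.9951°

-119.995 134.995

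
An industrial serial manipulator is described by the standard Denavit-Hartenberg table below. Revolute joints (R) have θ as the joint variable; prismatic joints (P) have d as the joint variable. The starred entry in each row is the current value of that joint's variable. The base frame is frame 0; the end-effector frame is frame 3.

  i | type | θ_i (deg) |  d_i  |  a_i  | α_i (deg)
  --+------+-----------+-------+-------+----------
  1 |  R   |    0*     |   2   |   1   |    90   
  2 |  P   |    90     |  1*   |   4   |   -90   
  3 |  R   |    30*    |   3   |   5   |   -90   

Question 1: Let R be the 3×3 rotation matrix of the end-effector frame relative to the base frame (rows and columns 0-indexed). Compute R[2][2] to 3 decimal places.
-0.500

End-effector z-axis (col 2 of R) = (-0.0000,0.8660,-0.5000)
R[2][2] = -0.5000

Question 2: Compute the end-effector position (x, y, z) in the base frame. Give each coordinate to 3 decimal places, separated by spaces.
after link 1: o_1 = (1.0000, 0.0000, 2.0000)
after link 2: o_2 = (1.0000, -1.0000, 6.0000)
after link 3: o_3 = (-2.0000, 1.5000, 10.3301)

-2.000 1.500 10.330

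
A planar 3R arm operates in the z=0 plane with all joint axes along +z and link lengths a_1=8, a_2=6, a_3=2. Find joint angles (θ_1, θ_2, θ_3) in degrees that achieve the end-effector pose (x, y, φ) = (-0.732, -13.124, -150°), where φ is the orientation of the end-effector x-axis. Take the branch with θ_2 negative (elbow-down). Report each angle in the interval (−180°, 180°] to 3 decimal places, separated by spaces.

wrist centre = target − a_3·(cos φ, sin φ) = (1.0001, -12.1240)
cos θ_2 = (147.9915−8²−6²)/(2·8·6) = 0.4999; θ_2 = -60.0059° (elbow-down)
β = atan2(-12.1240,1.0001) = -85.2846°; ψ = atan2(-5.1965,10.9995) = -25.2874°
θ_1 = β − ψ = -59.9972°
θ_3 = φ − θ_1 − θ_2 = -29.9969° (wrapped to (-180°,180°])

-59.997 -60.006 -29.997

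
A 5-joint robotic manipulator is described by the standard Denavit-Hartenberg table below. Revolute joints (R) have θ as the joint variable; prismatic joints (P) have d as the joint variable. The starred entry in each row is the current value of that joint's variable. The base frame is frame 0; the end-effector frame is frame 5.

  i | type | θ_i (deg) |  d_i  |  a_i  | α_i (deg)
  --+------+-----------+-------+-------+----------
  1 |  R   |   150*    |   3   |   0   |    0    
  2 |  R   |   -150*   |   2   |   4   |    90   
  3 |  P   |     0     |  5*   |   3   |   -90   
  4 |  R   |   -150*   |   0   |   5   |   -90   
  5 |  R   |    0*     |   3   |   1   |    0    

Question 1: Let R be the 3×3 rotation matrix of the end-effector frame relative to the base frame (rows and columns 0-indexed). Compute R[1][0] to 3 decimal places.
-0.500

End-effector x-axis (col 0 of R) = (-0.8660,-0.5000,0.0000)
R[1][0] = -0.5000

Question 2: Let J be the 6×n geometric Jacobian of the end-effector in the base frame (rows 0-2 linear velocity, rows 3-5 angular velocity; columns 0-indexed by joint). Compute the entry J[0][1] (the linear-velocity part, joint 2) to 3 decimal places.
axis z_1 = (0.0000,0.0000,1.0000); lever o_n−o_1 = (3.3038,-10.5981,2.0000)
cross product → J_v[:, 1] = (10.5981,3.3038,-0.0000)
J_ω[:, 1] = z_1
entry J[0][1] = 10.5981

10.598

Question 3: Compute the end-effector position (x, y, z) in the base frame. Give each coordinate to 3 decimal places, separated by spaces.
3.304 -10.598 5.000

after link 1: o_1 = (0.0000, 0.0000, 3.0000)
after link 2: o_2 = (4.0000, 0.0000, 5.0000)
after link 3: o_3 = (7.0000, -5.0000, 5.0000)
after link 4: o_4 = (2.6699, -7.5000, 5.0000)
after link 5: o_5 = (3.3038, -10.5981, 5.0000)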